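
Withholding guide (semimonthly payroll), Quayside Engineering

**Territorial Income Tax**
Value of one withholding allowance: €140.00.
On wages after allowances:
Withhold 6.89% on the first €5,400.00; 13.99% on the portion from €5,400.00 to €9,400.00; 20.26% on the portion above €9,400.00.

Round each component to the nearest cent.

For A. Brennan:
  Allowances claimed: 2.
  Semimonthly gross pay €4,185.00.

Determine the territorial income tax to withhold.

Territorial Income Tax: taxable = €4,185.00 − 2×€140.00 = €3,905.00
  6.89% × €3,905.00 = €269.05

€269.05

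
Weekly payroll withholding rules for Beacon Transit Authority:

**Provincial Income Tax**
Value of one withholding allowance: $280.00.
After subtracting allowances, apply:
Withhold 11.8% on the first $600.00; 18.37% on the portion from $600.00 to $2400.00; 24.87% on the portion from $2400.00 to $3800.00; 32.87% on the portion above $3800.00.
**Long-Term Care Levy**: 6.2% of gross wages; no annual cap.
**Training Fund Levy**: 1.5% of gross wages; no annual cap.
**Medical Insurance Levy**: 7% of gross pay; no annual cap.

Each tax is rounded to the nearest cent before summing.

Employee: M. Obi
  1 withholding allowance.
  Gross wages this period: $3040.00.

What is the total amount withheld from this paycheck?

Provincial Income Tax: taxable = $3040.00 − 1×$280.00 = $2760.00
  $401.46 + 24.87% × ($2760.00 − $2400.00) = $401.46 + 24.87% × $360.00 = $490.99
Long-Term Care Levy: 6.2% × $3040.00 = $188.48
Training Fund Levy: 1.5% × $3040.00 = $45.60
Medical Insurance Levy: 7% × $3040.00 = $212.80
Total: $490.99 + $188.48 + $45.60 + $212.80 = $937.87

$937.87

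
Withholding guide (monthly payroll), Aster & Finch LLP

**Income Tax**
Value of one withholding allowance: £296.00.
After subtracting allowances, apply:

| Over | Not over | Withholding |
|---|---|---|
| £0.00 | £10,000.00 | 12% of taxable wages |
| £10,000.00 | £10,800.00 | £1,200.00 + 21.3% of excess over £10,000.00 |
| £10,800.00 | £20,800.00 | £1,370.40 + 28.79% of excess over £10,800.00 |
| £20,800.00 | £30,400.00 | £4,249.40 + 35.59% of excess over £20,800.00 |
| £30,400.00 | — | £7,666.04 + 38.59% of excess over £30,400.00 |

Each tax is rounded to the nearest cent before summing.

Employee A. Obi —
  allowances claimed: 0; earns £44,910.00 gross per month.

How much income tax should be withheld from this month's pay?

£13,265.45

Income Tax: taxable = £44,910.00
  £7,666.04 + 38.59% × (£44,910.00 − £30,400.00) = £7,666.04 + 38.59% × £14,510.00 = £13,265.45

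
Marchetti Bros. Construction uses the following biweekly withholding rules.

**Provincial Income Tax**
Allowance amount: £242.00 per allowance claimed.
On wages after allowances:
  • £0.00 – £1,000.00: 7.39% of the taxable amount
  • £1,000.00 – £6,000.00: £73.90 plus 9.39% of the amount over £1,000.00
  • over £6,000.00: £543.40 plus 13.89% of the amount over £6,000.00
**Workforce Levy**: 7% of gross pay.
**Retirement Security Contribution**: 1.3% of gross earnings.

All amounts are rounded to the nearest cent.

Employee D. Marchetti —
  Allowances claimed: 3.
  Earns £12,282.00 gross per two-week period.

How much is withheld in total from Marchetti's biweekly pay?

£2,334.54

Provincial Income Tax: taxable = £12,282.00 − 3×£242.00 = £11,556.00
  £543.40 + 13.89% × (£11,556.00 − £6,000.00) = £543.40 + 13.89% × £5,556.00 = £1,315.13
Workforce Levy: 7% × £12,282.00 = £859.74
Retirement Security Contribution: 1.3% × £12,282.00 = £159.67
Total: £1,315.13 + £859.74 + £159.67 = £2,334.54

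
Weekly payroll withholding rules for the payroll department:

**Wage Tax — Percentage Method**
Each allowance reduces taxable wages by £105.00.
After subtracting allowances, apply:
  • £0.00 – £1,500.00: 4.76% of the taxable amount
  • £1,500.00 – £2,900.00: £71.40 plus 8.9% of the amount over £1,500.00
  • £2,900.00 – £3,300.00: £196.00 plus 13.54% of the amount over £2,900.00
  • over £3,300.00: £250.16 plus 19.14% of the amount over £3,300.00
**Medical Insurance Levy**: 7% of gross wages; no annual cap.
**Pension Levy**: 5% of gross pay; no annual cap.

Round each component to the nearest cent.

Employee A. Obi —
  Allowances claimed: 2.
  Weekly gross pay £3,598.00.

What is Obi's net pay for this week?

Wage Tax: taxable = £3,598.00 − 2×£105.00 = £3,388.00
  £250.16 + 19.14% × (£3,388.00 − £3,300.00) = £250.16 + 19.14% × £88.00 = £267.00
Medical Insurance Levy: 7% × £3,598.00 = £251.86
Pension Levy: 5% × £3,598.00 = £179.90
Total withheld: £267.00 + £251.86 + £179.90 = £698.76
Net pay: £3,598.00 − £698.76 = £2,899.24

£2,899.24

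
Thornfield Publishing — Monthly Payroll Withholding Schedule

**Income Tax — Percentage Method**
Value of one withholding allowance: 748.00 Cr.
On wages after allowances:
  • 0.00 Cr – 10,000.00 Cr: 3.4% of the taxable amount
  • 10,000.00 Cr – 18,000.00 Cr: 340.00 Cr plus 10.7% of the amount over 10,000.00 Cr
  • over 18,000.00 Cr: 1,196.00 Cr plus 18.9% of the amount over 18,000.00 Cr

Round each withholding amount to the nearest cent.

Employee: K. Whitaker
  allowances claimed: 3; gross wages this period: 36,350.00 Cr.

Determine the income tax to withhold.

4,240.03 Cr

Income Tax: taxable = 36,350.00 Cr − 3×748.00 Cr = 34,106.00 Cr
  1,196.00 Cr + 18.9% × (34,106.00 Cr − 18,000.00 Cr) = 1,196.00 Cr + 18.9% × 16,106.00 Cr = 4,240.03 Cr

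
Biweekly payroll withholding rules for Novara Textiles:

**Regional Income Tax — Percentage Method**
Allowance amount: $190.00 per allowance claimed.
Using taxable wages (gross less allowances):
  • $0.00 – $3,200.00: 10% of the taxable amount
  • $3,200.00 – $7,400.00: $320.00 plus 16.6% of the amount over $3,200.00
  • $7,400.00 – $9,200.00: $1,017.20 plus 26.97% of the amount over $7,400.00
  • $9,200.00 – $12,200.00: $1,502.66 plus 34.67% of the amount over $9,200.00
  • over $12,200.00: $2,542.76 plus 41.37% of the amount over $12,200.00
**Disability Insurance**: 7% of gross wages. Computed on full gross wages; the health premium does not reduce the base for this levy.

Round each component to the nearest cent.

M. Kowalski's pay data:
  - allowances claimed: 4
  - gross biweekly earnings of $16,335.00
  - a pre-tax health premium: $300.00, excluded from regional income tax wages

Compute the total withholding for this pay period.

Regional Income Tax: taxable = $16,335.00 − $300.00 − 4×$190.00 = $15,275.00
  $2,542.76 + 41.37% × ($15,275.00 − $12,200.00) = $2,542.76 + 41.37% × $3,075.00 = $3,814.89
Disability Insurance: 7% × $16,335.00 = $1,143.45
Total: $3,814.89 + $1,143.45 = $4,958.34

$4,958.34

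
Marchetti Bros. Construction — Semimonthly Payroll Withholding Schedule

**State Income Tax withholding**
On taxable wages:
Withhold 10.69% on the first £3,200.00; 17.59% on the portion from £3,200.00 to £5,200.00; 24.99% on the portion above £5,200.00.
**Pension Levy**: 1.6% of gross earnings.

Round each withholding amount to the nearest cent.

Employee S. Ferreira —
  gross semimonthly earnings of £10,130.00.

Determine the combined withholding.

State Income Tax: taxable = £10,130.00
  £693.88 + 24.99% × (£10,130.00 − £5,200.00) = £693.88 + 24.99% × £4,930.00 = £1,925.89
Pension Levy: 1.6% × £10,130.00 = £162.08
Total: £1,925.89 + £162.08 = £2,087.97

£2,087.97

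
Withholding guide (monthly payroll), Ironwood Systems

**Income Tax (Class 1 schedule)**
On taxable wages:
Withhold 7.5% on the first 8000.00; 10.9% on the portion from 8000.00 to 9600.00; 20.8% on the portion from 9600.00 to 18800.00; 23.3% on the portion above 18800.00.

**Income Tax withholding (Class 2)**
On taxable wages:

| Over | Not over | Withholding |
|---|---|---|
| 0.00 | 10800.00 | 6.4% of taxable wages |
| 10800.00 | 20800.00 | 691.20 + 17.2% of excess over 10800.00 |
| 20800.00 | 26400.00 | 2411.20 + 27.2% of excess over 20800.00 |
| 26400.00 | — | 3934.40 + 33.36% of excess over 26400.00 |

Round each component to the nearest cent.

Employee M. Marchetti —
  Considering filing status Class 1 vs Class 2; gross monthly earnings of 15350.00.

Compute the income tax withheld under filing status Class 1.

1970.40

Income Tax (Class 1): taxable = 15350.00
  774.40 + 20.8% × (15350.00 − 9600.00) = 774.40 + 20.8% × 5750.00 = 1970.40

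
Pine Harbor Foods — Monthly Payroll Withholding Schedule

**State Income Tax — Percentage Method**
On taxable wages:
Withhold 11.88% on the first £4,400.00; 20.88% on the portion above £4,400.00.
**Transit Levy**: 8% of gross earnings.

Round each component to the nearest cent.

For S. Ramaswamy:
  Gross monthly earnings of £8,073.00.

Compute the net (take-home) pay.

State Income Tax: taxable = £8,073.00
  £522.72 + 20.88% × (£8,073.00 − £4,400.00) = £522.72 + 20.88% × £3,673.00 = £1,289.64
Transit Levy: 8% × £8,073.00 = £645.84
Total withheld: £1,289.64 + £645.84 = £1,935.48
Net pay: £8,073.00 − £1,935.48 = £6,137.52

£6,137.52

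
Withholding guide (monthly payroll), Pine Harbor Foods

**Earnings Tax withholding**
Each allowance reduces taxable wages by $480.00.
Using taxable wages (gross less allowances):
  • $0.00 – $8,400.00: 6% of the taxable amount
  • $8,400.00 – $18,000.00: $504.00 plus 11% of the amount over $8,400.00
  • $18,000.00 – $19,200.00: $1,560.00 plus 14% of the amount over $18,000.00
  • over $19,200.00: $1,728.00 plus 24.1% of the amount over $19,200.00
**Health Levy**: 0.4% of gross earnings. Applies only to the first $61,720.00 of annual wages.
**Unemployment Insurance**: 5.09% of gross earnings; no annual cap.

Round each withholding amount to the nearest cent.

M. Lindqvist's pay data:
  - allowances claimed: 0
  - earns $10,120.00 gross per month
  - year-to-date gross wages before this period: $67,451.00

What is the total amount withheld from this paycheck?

$1,208.31

Earnings Tax: taxable = $10,120.00
  $504.00 + 11% × ($10,120.00 − $8,400.00) = $504.00 + 11% × $1,720.00 = $693.20
Health Levy: YTD $67,451.00 ≥ cap $61,720.00 → $0.00
Unemployment Insurance: 5.09% × $10,120.00 = $515.11
Total: $693.20 + $0.00 + $515.11 = $1,208.31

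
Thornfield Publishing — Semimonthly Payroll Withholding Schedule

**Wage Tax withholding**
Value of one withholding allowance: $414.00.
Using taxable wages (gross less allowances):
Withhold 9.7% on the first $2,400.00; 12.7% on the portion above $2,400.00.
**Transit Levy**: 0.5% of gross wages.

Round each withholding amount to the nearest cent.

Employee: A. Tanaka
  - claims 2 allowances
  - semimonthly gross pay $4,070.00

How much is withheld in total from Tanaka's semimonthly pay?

$360.08

Wage Tax: taxable = $4,070.00 − 2×$414.00 = $3,242.00
  $232.80 + 12.7% × ($3,242.00 − $2,400.00) = $232.80 + 12.7% × $842.00 = $339.73
Transit Levy: 0.5% × $4,070.00 = $20.35
Total: $339.73 + $20.35 = $360.08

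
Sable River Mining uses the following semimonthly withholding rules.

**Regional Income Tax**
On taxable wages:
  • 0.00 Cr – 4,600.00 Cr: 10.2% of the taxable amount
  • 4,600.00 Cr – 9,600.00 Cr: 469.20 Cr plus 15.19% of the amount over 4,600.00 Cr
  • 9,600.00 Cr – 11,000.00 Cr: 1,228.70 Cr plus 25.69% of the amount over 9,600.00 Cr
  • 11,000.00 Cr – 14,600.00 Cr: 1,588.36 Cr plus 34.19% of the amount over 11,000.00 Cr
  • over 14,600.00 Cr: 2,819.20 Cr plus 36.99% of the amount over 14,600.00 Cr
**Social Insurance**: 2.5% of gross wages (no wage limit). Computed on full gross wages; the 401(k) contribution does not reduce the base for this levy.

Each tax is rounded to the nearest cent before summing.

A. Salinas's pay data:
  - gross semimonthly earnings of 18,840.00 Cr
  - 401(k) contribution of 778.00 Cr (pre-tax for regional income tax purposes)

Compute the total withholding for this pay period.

Regional Income Tax: taxable = 18,840.00 Cr − 778.00 Cr = 18,062.00 Cr
  2,819.20 Cr + 36.99% × (18,062.00 Cr − 14,600.00 Cr) = 2,819.20 Cr + 36.99% × 3,462.00 Cr = 4,099.79 Cr
Social Insurance: 2.5% × 18,840.00 Cr = 471.00 Cr
Total: 4,099.79 Cr + 471.00 Cr = 4,570.79 Cr

4,570.79 Cr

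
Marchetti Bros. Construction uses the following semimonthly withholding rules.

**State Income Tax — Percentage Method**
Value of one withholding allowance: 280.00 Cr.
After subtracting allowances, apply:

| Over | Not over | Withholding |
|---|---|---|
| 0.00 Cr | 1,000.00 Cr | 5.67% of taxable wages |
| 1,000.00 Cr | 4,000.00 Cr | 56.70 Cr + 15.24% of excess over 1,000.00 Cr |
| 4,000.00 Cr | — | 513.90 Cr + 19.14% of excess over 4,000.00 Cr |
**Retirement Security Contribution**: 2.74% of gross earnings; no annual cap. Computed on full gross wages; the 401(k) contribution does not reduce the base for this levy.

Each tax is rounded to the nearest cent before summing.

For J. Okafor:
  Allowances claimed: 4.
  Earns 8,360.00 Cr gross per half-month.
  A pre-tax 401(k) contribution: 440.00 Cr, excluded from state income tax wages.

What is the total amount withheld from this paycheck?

State Income Tax: taxable = 8,360.00 Cr − 440.00 Cr − 4×280.00 Cr = 6,800.00 Cr
  513.90 Cr + 19.14% × (6,800.00 Cr − 4,000.00 Cr) = 513.90 Cr + 19.14% × 2,800.00 Cr = 1,049.82 Cr
Retirement Security Contribution: 2.74% × 8,360.00 Cr = 229.06 Cr
Total: 1,049.82 Cr + 229.06 Cr = 1,278.88 Cr

1,278.88 Cr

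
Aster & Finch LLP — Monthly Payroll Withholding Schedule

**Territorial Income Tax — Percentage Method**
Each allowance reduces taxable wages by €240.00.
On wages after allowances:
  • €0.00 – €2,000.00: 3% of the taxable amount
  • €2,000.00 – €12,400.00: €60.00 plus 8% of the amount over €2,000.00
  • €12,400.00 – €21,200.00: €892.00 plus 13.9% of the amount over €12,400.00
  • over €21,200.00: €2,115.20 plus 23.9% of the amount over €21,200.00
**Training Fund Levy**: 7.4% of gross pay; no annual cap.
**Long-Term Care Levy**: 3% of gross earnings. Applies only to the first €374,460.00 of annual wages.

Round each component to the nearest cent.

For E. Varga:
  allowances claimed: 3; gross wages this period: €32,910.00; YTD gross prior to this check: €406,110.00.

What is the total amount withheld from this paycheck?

€7,177.15

Territorial Income Tax: taxable = €32,910.00 − 3×€240.00 = €32,190.00
  €2,115.20 + 23.9% × (€32,190.00 − €21,200.00) = €2,115.20 + 23.9% × €10,990.00 = €4,741.81
Training Fund Levy: 7.4% × €32,910.00 = €2,435.34
Long-Term Care Levy: YTD €406,110.00 ≥ cap €374,460.00 → €0.00
Total: €4,741.81 + €2,435.34 + €0.00 = €7,177.15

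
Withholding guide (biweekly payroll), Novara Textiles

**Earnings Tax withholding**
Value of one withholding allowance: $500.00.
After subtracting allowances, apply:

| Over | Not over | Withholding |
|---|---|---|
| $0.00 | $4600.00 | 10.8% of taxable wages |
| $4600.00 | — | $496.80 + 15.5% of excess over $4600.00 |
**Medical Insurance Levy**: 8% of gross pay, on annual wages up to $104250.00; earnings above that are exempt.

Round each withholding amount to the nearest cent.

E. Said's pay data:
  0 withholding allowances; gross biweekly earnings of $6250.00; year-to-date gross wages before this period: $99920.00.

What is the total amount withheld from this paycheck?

$1098.95

Earnings Tax: taxable = $6250.00
  $496.80 + 15.5% × ($6250.00 − $4600.00) = $496.80 + 15.5% × $1650.00 = $752.55
Medical Insurance Levy: cap $104250.00 − YTD $99920.00 = $4330.00 subject; 8% × $4330.00 = $346.40
Total: $752.55 + $346.40 = $1098.95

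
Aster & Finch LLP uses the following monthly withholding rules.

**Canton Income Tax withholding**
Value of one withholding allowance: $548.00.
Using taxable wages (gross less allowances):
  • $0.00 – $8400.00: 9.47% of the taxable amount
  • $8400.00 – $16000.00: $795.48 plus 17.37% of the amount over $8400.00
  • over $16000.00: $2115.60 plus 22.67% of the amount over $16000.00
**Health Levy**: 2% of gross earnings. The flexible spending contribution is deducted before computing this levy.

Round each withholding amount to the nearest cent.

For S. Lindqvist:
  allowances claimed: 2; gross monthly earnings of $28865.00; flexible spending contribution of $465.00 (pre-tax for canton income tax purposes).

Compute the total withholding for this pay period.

$5246.22

Canton Income Tax: taxable = $28865.00 − $465.00 − 2×$548.00 = $27304.00
  $2115.60 + 22.67% × ($27304.00 − $16000.00) = $2115.60 + 22.67% × $11304.00 = $4678.22
Health Levy: 2% × $28400.00 = $568.00
Total: $4678.22 + $568.00 = $5246.22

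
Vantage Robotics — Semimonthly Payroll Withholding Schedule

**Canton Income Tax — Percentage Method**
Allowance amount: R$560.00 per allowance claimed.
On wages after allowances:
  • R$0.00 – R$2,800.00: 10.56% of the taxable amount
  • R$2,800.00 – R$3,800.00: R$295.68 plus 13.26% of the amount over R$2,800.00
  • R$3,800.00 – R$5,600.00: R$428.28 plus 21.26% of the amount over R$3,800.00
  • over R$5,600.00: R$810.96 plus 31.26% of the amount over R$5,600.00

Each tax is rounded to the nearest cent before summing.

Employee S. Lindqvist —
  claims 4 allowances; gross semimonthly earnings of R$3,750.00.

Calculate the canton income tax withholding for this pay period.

Canton Income Tax: taxable = R$3,750.00 − 4×R$560.00 = R$1,510.00
  10.56% × R$1,510.00 = R$159.46

R$159.46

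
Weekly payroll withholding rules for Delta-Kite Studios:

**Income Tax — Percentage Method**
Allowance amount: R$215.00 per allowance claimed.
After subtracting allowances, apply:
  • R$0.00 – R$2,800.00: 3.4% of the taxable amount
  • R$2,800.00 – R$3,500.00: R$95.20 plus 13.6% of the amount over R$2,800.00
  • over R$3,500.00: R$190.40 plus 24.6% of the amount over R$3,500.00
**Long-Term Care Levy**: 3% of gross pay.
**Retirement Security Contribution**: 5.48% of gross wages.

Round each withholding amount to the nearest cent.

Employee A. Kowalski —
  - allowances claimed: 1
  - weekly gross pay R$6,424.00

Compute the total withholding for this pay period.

R$1,401.57

Income Tax: taxable = R$6,424.00 − 1×R$215.00 = R$6,209.00
  R$190.40 + 24.6% × (R$6,209.00 − R$3,500.00) = R$190.40 + 24.6% × R$2,709.00 = R$856.81
Long-Term Care Levy: 3% × R$6,424.00 = R$192.72
Retirement Security Contribution: 5.48% × R$6,424.00 = R$352.04
Total: R$856.81 + R$192.72 + R$352.04 = R$1,401.57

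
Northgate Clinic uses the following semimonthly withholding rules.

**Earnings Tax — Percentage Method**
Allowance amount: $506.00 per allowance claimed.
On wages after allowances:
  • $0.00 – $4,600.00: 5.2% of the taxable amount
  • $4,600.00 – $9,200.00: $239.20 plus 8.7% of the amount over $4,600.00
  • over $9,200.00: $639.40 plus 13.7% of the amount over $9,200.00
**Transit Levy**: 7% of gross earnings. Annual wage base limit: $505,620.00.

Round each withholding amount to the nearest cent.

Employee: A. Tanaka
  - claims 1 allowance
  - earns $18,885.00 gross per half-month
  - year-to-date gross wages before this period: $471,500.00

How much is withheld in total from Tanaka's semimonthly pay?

$3,218.87

Earnings Tax: taxable = $18,885.00 − 1×$506.00 = $18,379.00
  $639.40 + 13.7% × ($18,379.00 − $9,200.00) = $639.40 + 13.7% × $9,179.00 = $1,896.92
Transit Levy: 7% × $18,885.00 = $1,321.95
Total: $1,896.92 + $1,321.95 = $3,218.87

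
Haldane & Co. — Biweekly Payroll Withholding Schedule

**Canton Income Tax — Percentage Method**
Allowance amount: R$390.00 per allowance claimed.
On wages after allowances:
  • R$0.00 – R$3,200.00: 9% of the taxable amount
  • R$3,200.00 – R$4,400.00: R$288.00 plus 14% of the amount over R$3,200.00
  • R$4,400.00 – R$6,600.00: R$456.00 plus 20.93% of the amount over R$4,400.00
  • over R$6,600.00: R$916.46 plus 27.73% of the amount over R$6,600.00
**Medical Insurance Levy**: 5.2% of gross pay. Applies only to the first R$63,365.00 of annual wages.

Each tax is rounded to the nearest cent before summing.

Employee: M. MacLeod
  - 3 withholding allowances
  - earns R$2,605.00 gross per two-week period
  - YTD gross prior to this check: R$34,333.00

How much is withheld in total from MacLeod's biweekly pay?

Canton Income Tax: taxable = R$2,605.00 − 3×R$390.00 = R$1,435.00
  9% × R$1,435.00 = R$129.15
Medical Insurance Levy: 5.2% × R$2,605.00 = R$135.46
Total: R$129.15 + R$135.46 = R$264.61

R$264.61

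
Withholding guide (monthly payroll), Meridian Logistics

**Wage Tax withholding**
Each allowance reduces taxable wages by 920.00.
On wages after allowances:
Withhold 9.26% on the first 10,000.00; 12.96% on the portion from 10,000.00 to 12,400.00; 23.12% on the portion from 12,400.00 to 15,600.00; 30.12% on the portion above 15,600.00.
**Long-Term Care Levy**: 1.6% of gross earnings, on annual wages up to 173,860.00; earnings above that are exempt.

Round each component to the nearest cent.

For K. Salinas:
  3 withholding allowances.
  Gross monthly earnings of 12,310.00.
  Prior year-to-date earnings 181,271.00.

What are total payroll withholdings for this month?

Wage Tax: taxable = 12,310.00 − 3×920.00 = 9,550.00
  9.26% × 9,550.00 = 884.33
Long-Term Care Levy: YTD 181,271.00 ≥ cap 173,860.00 → 0.00
Total: 884.33 + 0.00 = 884.33

884.33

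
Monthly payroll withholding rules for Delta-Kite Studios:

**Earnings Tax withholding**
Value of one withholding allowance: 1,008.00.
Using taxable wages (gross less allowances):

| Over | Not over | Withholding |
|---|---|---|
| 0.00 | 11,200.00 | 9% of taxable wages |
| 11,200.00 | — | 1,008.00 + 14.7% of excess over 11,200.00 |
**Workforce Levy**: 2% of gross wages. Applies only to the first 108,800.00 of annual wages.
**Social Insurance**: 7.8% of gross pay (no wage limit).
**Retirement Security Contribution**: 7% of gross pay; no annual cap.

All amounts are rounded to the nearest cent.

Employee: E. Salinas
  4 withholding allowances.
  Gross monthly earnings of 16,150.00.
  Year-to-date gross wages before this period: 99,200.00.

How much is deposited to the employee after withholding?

Earnings Tax: taxable = 16,150.00 − 4×1,008.00 = 12,118.00
  1,008.00 + 14.7% × (12,118.00 − 11,200.00) = 1,008.00 + 14.7% × 918.00 = 1,142.95
Workforce Levy: cap 108,800.00 − YTD 99,200.00 = 9,600.00 subject; 2% × 9,600.00 = 192.00
Social Insurance: 7.8% × 16,150.00 = 1,259.70
Retirement Security Contribution: 7% × 16,150.00 = 1,130.50
Total withheld: 1,142.95 + 192.00 + 1,259.70 + 1,130.50 = 3,725.15
Net pay: 16,150.00 − 3,725.15 = 12,424.85

12,424.85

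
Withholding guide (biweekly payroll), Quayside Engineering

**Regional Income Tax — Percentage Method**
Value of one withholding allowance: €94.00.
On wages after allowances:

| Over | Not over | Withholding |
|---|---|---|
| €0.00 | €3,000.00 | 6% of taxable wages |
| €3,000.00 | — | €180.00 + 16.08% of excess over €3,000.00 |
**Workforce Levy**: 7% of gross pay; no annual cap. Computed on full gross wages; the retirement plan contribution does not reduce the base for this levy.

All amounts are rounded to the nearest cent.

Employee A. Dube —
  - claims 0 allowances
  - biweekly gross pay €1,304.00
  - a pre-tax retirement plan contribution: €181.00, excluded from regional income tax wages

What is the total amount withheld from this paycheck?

Regional Income Tax: taxable = €1,304.00 − €181.00 = €1,123.00
  6% × €1,123.00 = €67.38
Workforce Levy: 7% × €1,304.00 = €91.28
Total: €67.38 + €91.28 = €158.66

€158.66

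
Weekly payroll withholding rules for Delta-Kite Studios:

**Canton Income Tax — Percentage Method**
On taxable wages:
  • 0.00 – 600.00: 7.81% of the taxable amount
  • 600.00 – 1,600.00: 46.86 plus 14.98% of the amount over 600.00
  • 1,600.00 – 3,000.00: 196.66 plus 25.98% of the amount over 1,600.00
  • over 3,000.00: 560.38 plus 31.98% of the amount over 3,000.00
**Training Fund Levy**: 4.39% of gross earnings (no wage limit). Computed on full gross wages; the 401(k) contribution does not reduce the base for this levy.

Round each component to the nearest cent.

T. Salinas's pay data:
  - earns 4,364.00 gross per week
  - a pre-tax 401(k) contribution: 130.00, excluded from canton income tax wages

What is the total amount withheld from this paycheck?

1,146.59

Canton Income Tax: taxable = 4,364.00 − 130.00 = 4,234.00
  560.38 + 31.98% × (4,234.00 − 3,000.00) = 560.38 + 31.98% × 1,234.00 = 955.01
Training Fund Levy: 4.39% × 4,364.00 = 191.58
Total: 955.01 + 191.58 = 1,146.59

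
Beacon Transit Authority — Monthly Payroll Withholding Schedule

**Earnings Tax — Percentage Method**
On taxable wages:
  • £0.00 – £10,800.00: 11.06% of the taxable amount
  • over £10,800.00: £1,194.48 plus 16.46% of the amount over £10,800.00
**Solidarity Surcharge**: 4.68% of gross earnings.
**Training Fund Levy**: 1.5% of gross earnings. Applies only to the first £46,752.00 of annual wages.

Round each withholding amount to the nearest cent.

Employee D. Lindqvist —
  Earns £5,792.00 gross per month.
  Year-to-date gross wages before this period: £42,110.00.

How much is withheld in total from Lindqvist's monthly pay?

£981.30

Earnings Tax: taxable = £5,792.00
  11.06% × £5,792.00 = £640.60
Solidarity Surcharge: 4.68% × £5,792.00 = £271.07
Training Fund Levy: cap £46,752.00 − YTD £42,110.00 = £4,642.00 subject; 1.5% × £4,642.00 = £69.63
Total: £640.60 + £271.07 + £69.63 = £981.30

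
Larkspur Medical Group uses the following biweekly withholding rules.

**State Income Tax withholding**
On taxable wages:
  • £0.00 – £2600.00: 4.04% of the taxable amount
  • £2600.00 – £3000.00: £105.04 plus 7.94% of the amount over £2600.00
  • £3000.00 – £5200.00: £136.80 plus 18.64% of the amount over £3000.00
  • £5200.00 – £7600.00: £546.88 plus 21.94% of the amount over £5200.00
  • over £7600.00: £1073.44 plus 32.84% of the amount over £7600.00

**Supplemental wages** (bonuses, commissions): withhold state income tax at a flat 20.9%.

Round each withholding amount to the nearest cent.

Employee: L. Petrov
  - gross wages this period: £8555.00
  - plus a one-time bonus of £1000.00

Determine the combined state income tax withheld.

£1596.06

State Income Tax: taxable = £8555.00
  £1073.44 + 32.84% × (£8555.00 − £7600.00) = £1073.44 + 32.84% × £955.00 = £1387.06
Supplemental (20.9% flat on bonus): 20.9% × £1000.00 = £209.00
Total state income tax: £1387.06 + £209.00 = £1596.06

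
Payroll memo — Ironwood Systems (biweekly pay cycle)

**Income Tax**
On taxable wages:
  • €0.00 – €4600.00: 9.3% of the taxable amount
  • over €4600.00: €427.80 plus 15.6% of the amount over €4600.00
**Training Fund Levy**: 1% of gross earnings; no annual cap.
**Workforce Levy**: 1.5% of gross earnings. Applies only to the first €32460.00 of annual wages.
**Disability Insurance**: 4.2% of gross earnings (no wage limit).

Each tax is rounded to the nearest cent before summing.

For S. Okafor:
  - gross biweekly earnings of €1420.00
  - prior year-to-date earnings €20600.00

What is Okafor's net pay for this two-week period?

Income Tax: taxable = €1420.00
  9.3% × €1420.00 = €132.06
Training Fund Levy: 1% × €1420.00 = €14.20
Workforce Levy: 1.5% × €1420.00 = €21.30
Disability Insurance: 4.2% × €1420.00 = €59.64
Total withheld: €132.06 + €14.20 + €21.30 + €59.64 = €227.20
Net pay: €1420.00 − €227.20 = €1192.80

€1192.80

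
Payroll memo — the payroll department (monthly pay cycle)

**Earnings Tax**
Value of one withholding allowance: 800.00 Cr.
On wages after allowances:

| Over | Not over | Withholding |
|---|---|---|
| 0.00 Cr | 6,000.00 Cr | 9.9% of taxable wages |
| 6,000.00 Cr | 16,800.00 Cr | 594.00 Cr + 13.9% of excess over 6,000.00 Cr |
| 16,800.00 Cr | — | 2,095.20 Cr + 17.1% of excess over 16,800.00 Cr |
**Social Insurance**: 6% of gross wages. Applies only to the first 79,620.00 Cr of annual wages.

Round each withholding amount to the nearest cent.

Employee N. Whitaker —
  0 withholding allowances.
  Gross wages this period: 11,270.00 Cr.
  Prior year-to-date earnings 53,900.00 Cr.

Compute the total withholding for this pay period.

Earnings Tax: taxable = 11,270.00 Cr
  594.00 Cr + 13.9% × (11,270.00 Cr − 6,000.00 Cr) = 594.00 Cr + 13.9% × 5,270.00 Cr = 1,326.53 Cr
Social Insurance: 6% × 11,270.00 Cr = 676.20 Cr
Total: 1,326.53 Cr + 676.20 Cr = 2,002.73 Cr

2,002.73 Cr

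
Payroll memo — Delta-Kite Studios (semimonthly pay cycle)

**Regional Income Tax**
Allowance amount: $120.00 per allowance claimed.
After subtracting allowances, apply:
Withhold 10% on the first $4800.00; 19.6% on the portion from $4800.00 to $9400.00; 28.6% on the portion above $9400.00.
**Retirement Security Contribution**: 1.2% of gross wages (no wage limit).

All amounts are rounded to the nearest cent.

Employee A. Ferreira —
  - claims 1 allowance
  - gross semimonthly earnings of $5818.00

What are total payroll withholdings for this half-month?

$725.83

Regional Income Tax: taxable = $5818.00 − 1×$120.00 = $5698.00
  $480.00 + 19.6% × ($5698.00 − $4800.00) = $480.00 + 19.6% × $898.00 = $656.01
Retirement Security Contribution: 1.2% × $5818.00 = $69.82
Total: $656.01 + $69.82 = $725.83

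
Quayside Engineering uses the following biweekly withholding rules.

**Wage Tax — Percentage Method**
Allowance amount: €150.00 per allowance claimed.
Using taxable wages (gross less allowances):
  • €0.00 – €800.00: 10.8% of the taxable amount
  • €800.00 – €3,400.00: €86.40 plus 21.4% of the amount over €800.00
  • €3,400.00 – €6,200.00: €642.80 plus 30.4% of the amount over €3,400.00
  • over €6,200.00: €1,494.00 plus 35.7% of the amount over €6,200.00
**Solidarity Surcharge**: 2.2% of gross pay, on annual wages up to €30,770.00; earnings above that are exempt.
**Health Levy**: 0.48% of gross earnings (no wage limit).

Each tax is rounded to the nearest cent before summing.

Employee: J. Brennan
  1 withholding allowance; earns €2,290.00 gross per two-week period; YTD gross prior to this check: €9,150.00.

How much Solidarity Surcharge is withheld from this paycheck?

€50.38

Solidarity Surcharge: 2.2% × €2,290.00 = €50.38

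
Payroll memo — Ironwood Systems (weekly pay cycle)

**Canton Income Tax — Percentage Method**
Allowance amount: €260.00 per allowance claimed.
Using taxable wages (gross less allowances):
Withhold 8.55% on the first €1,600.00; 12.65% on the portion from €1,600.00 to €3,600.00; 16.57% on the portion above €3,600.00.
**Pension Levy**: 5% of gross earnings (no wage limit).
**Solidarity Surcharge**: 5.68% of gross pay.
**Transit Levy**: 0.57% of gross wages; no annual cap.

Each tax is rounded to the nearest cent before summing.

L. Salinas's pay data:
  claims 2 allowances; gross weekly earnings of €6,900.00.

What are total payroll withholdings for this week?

Canton Income Tax: taxable = €6,900.00 − 2×€260.00 = €6,380.00
  €389.80 + 16.57% × (€6,380.00 − €3,600.00) = €389.80 + 16.57% × €2,780.00 = €850.45
Pension Levy: 5% × €6,900.00 = €345.00
Solidarity Surcharge: 5.68% × €6,900.00 = €391.92
Transit Levy: 0.57% × €6,900.00 = €39.33
Total: €850.45 + €345.00 + €391.92 + €39.33 = €1,626.70

€1,626.70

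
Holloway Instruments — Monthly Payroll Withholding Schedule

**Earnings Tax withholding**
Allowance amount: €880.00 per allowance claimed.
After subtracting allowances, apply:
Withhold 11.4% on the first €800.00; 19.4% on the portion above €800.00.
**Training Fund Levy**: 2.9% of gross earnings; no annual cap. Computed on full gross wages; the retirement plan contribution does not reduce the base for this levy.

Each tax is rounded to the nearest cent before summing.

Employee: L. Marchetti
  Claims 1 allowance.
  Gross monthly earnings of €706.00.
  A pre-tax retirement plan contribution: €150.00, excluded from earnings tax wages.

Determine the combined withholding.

Earnings Tax: taxable = €706.00 − €150.00 − 1×€880.00 = €-324.00
  Taxable ≤ 0 → €0.00
Training Fund Levy: 2.9% × €706.00 = €20.47
Total: €0.00 + €20.47 = €20.47

€20.47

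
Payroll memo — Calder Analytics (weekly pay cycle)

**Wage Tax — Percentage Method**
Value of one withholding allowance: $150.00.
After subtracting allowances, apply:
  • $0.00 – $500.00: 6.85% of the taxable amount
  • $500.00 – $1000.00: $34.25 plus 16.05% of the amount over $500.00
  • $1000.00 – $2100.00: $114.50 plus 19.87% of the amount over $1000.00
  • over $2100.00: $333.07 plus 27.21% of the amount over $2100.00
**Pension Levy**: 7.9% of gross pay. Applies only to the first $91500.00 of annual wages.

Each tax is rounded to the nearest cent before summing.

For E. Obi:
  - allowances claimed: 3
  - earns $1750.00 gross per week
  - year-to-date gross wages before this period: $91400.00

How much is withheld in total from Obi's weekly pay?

$182.01

Wage Tax: taxable = $1750.00 − 3×$150.00 = $1300.00
  $114.50 + 19.87% × ($1300.00 − $1000.00) = $114.50 + 19.87% × $300.00 = $174.11
Pension Levy: cap $91500.00 − YTD $91400.00 = $100.00 subject; 7.9% × $100.00 = $7.90
Total: $174.11 + $7.90 = $182.01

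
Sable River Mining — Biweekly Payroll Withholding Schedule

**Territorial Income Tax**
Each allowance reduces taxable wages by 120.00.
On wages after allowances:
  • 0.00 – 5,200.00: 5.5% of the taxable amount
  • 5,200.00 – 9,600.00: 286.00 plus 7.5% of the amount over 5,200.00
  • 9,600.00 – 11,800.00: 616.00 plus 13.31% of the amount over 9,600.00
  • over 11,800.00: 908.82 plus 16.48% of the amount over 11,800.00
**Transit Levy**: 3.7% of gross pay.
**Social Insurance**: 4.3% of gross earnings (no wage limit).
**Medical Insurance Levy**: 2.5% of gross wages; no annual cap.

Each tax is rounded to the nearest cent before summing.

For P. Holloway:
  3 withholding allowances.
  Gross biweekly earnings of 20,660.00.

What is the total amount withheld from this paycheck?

Territorial Income Tax: taxable = 20,660.00 − 3×120.00 = 20,300.00
  908.82 + 16.48% × (20,300.00 − 11,800.00) = 908.82 + 16.48% × 8,500.00 = 2,309.62
Transit Levy: 3.7% × 20,660.00 = 764.42
Social Insurance: 4.3% × 20,660.00 = 888.38
Medical Insurance Levy: 2.5% × 20,660.00 = 516.50
Total: 2,309.62 + 764.42 + 888.38 + 516.50 = 4,478.92

4,478.92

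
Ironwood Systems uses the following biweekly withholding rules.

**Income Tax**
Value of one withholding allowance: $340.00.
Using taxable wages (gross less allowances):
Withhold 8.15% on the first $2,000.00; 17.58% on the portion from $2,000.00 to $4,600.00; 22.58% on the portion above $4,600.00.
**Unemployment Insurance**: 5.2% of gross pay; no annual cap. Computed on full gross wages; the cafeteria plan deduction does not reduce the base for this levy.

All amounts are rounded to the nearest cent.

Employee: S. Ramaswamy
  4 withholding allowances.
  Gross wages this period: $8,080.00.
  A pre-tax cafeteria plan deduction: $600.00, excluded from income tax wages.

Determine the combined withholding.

$1,383.46

Income Tax: taxable = $8,080.00 − $600.00 − 4×$340.00 = $6,120.00
  $620.08 + 22.58% × ($6,120.00 − $4,600.00) = $620.08 + 22.58% × $1,520.00 = $963.30
Unemployment Insurance: 5.2% × $8,080.00 = $420.16
Total: $963.30 + $420.16 = $1,383.46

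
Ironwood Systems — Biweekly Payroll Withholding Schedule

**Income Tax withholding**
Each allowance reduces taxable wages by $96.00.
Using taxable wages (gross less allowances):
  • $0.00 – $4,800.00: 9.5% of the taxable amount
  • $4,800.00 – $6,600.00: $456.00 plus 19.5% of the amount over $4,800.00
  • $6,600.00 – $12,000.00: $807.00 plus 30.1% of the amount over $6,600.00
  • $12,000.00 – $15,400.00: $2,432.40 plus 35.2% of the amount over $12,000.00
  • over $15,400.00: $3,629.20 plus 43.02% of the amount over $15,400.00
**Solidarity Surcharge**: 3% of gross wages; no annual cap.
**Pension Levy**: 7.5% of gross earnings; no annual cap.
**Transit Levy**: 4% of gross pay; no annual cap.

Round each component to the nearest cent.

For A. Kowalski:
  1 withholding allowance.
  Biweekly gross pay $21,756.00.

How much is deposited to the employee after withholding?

Income Tax: taxable = $21,756.00 − 1×$96.00 = $21,660.00
  $3,629.20 + 43.02% × ($21,660.00 − $15,400.00) = $3,629.20 + 43.02% × $6,260.00 = $6,322.25
Solidarity Surcharge: 3% × $21,756.00 = $652.68
Pension Levy: 7.5% × $21,756.00 = $1,631.70
Transit Levy: 4% × $21,756.00 = $870.24
Total withheld: $6,322.25 + $652.68 + $1,631.70 + $870.24 = $9,476.87
Net pay: $21,756.00 − $9,476.87 = $12,279.13

$12,279.13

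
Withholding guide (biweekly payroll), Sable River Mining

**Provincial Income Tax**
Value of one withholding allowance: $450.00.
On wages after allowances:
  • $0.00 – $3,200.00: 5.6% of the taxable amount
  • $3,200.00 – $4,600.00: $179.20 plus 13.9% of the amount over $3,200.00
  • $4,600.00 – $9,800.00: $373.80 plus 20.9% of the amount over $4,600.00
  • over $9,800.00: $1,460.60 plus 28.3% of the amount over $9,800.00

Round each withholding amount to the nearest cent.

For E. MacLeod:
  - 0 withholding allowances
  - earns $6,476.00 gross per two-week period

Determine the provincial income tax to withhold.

Provincial Income Tax: taxable = $6,476.00
  $373.80 + 20.9% × ($6,476.00 − $4,600.00) = $373.80 + 20.9% × $1,876.00 = $765.88

$765.88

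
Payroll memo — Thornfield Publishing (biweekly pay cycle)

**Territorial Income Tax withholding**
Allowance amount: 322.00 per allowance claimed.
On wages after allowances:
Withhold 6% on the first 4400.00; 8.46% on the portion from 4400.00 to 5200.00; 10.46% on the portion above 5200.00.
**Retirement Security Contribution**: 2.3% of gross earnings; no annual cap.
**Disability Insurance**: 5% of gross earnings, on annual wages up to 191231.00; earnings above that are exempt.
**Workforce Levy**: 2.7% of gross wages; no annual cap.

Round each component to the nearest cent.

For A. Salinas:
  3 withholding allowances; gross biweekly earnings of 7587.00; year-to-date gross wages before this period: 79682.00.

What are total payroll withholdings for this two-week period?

Territorial Income Tax: taxable = 7587.00 − 3×322.00 = 6621.00
  331.68 + 10.46% × (6621.00 − 5200.00) = 331.68 + 10.46% × 1421.00 = 480.32
Retirement Security Contribution: 2.3% × 7587.00 = 174.50
Disability Insurance: 5% × 7587.00 = 379.35
Workforce Levy: 2.7% × 7587.00 = 204.85
Total: 480.32 + 174.50 + 379.35 + 204.85 = 1239.02

1239.02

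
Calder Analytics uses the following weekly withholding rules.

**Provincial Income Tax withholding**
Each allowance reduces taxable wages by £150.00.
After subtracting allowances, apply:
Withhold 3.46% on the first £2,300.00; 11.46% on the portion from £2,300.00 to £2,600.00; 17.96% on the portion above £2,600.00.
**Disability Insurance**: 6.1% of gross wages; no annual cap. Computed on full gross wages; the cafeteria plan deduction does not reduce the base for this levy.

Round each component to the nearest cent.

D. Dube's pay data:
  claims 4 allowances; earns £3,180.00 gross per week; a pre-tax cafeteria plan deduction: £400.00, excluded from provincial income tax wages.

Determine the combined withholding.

£269.41

Provincial Income Tax: taxable = £3,180.00 − £400.00 − 4×£150.00 = £2,180.00
  3.46% × £2,180.00 = £75.43
Disability Insurance: 6.1% × £3,180.00 = £193.98
Total: £75.43 + £193.98 = £269.41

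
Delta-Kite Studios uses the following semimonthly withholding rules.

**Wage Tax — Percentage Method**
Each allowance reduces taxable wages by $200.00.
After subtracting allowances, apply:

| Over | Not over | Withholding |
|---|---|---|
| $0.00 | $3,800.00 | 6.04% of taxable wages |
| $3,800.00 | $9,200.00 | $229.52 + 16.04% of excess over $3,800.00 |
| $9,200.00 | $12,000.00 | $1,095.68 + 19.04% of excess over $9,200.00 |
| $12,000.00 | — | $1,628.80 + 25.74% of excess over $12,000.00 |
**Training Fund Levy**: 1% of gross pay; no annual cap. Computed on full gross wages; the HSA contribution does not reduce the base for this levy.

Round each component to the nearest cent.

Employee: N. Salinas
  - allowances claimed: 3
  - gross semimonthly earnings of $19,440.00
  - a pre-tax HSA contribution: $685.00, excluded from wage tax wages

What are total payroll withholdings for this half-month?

Wage Tax: taxable = $19,440.00 − $685.00 − 3×$200.00 = $18,155.00
  $1,628.80 + 25.74% × ($18,155.00 − $12,000.00) = $1,628.80 + 25.74% × $6,155.00 = $3,213.10
Training Fund Levy: 1% × $19,440.00 = $194.40
Total: $3,213.10 + $194.40 = $3,407.50

$3,407.50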